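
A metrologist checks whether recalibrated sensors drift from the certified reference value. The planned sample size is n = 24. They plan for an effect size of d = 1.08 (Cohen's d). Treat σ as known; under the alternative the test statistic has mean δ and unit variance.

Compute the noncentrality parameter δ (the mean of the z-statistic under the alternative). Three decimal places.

The noncentrality parameter scales effect size by the design's sample-size factor: δ = d·√n = 1.08 × √24 = 5.2909

δ ≈ 5.291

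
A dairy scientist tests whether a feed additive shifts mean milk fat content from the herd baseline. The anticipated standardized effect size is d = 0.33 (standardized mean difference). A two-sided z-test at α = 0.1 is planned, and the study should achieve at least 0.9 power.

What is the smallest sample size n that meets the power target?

For power 0.9 need Φ(δ − z_{0.05}) = 0.9, so δ = z_{0.05} + z_{0.10} = 1.645 + 1.282 = 2.926.
(For δ > 0 the lower-tail rejection region contributes negligibly to power, so the one-term inversion is standard.)
δ = d·√n ⇒ n = (δ/d)² = (2.926 / 0.33)² = 78.64.
Round up to the next whole unit.

n = 79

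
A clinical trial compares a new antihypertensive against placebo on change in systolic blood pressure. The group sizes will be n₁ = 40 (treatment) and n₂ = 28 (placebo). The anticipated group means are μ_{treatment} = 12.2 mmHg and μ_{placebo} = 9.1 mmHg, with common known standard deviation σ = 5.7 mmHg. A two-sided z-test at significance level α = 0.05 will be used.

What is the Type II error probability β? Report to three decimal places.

Standardized effect: d = |μ_{treatment} − μ_{placebo}| / σ = |12.2 − 9.1| / 5.7 = 0.5439
Noncentrality parameter: δ = d / √(1/n₁ + 1/n₂) = 0.5439 / √(1/40 + 1/28) = 2.2072
Critical value for a two-sided test at α = 0.05: z_{α/2} = 1.960.
Power = Φ(δ − 1.960) + Φ(−δ − 1.960) = Φ(0.247) + Φ(-4.167) = 0.5976 + 0.0000 = 0.5977.
Type II error: β = 1 − power = 1 − 0.5977 = 0.4023.

β ≈ 0.402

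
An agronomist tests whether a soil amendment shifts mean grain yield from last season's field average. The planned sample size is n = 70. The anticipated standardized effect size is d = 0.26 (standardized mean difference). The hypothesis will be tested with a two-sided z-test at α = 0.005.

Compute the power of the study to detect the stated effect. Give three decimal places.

Noncentrality parameter: δ = d·√n = 0.26 × √70 = 2.1753
Critical value for a two-sided test at α = 0.005: z_{α/2} = 2.807.
Power = Φ(δ − 2.807) + Φ(−δ − 2.807) = Φ(-0.632) + Φ(-4.982) = 0.2638 + 0.0000 = 0.2638.

Power ≈ 0.264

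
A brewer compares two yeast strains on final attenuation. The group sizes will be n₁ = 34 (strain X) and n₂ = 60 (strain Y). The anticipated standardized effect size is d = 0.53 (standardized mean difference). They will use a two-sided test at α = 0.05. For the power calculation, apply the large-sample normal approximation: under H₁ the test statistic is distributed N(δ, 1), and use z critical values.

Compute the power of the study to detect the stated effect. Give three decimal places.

Noncentrality parameter: δ = d / √(1/n₁ + 1/n₂) = 0.53 / √(1/34 + 1/60) = 2.4690
Critical value for a two-sided test at α = 0.05: z_{α/2} = 1.960.
Power = Φ(δ − 1.960) + Φ(−δ − 1.960) = Φ(0.509) + Φ(-4.429) = 0.6946 + 0.0000 = 0.6947.

Power ≈ 0.695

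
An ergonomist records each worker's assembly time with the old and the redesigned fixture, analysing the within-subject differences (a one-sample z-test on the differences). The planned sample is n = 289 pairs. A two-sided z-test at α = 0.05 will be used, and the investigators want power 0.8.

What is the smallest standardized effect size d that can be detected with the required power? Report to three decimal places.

Need Φ(δ − 1.960) = 0.8, so δ = 1.960 + 0.842 = 2.802.
(The second rejection-region term Φ(−δ − z_{α/2}) is negligible and dropped.)
δ = d·√n ⇒ d = δ/√n = 2.802/√289 = 0.1648.

d ≈ 0.165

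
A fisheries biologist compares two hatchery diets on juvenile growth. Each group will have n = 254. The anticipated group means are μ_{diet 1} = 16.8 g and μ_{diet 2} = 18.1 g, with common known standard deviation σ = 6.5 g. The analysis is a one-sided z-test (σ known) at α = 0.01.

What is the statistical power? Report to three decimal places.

Standardized effect: d = |μ_{diet 1} − μ_{diet 2}| / σ = |16.8 − 18.1| / 6.5 = 0.2000
Noncentrality parameter: δ = d·√(n/2) = 0.2000 × √(254/2) = 2.2539
One-sided α = 0.01 → critical value z_{0.01} = 2.326.
Power = P(Z > 2.326 − δ) = Φ(-0.072) = 0.4711.

Power ≈ 0.471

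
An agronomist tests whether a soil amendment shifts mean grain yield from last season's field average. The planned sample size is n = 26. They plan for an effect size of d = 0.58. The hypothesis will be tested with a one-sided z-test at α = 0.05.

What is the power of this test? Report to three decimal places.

Power ≈ 0.905

Noncentrality parameter: δ = d·√n = 0.58 × √26 = 2.9574
One-sided α = 0.05 → critical value z_{0.05} = 1.645.
Power = Φ(δ − 1.645) = Φ(1.313) = 0.9053.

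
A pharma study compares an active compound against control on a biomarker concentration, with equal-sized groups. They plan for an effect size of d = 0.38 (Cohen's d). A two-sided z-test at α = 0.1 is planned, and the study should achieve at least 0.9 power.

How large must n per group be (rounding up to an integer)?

Set Φ(δ − 1.645) = 0.9; then δ − 1.645 = Φ⁻¹(0.9) = 1.282, giving δ = 2.926.
(For δ > 0 the lower-tail rejection region contributes negligibly to power, so the one-term inversion is standard.)
δ = d·√(n/2) ⇒ n = 2(δ/d)² = 2 × (2.926 / 0.38)² = 118.61.
Rounding up, n = 119 per group.

n = 119 per group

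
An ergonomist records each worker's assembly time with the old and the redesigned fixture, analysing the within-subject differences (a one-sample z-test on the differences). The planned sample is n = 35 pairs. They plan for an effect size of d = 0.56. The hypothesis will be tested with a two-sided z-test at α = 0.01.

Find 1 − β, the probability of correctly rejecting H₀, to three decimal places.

Power ≈ 0.769

Noncentrality parameter: δ = d·√n = 0.56 × √35 = 3.3130
Critical value for a two-sided test at α = 0.01: z_{α/2} = 2.576.
Power = Φ(δ − 2.576) + Φ(−δ − 2.576) = Φ(0.737) + Φ(-5.889) = 0.7695 + 0.0000 = 0.7695.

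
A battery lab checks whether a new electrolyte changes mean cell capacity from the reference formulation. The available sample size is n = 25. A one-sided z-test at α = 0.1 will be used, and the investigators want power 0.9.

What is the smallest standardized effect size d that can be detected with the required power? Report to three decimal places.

Required noncentrality: δ = z_{0.1} + z_{0.10} = 1.282 + 1.282 = 2.563.
δ = d·√n ⇒ d = δ/√n = 2.563/√25 = 0.5126.

d ≈ 0.513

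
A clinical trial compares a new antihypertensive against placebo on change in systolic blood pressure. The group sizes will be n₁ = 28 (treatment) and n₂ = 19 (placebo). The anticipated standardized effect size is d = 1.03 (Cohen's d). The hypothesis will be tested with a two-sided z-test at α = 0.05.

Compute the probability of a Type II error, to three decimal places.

Noncentrality parameter: δ = d / √(1/n₁ + 1/n₂) = 1.03 / √(1/28 + 1/19) = 3.4653
Critical value for a two-sided test at α = 0.05: z_{α/2} = 1.960.
Power = Φ(δ − 1.960) + Φ(−δ − 1.960) = Φ(1.505) + Φ(-5.425) = 0.9339 + 0.0000 = 0.9339.
Type II error: β = 1 − power = 1 − 0.9339 = 0.0661.

β ≈ 0.066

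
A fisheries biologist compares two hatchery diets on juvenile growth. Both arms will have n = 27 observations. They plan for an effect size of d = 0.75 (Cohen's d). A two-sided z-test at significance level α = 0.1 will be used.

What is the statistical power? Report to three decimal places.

Power ≈ 0.867

Noncentrality parameter: λ = d·√(n/2) = 0.75 × √(27/2) = 2.7557
Two-sided α = 0.1 → critical value z_{0.05} = 1.645.
Power = Φ(λ − 1.645) + Φ(−λ − 1.645) = Φ(1.111) + Φ(-4.401) = 0.8667 + 0.0000 = 0.8667.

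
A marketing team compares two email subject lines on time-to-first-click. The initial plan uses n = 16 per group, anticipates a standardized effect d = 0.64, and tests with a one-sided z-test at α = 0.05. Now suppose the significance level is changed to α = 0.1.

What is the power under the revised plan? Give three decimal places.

Power ≈ 0.701

δ = d·√(n/2) = 0.64 × √(16/2) = 1.8102 (unchanged). New critical value: z_{0.1} = 1.282.
Revised power = Φ(δ − 1.282) = Φ(0.529) = 0.7015.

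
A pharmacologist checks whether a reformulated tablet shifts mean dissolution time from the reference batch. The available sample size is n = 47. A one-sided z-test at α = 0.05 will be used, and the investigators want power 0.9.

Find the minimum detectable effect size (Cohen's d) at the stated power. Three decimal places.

Need Φ(δ − 1.645) = 0.9, so δ = 1.645 + 1.282 = 2.926.
δ = d·√n ⇒ d = δ/√n = 2.926/√47 = 0.4269.

d ≈ 0.427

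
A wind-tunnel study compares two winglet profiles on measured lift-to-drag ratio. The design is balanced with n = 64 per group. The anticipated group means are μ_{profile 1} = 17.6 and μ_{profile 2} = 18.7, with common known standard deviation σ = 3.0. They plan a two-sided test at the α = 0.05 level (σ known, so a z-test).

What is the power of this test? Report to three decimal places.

Power ≈ 0.545

Standardized effect: d = |μ_{profile 1} − μ_{profile 2}| / σ = |17.6 − 18.7| / 3.0 = 0.3667
Noncentrality parameter: δ = d·√(n/2) = 0.3667 × √(64/2) = 2.0742
Two-sided α = 0.05 → critical value z_{0.025} = 1.960.
Power = Φ(δ − 1.960) + Φ(−δ − 1.960) = Φ(0.114) + Φ(-4.034) = 0.5455 + 0.0000 = 0.5455.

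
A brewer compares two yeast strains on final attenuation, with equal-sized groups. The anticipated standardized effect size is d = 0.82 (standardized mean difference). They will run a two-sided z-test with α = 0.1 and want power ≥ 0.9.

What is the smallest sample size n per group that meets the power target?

For power 0.9 need Φ(δ − z_{0.05}) = 0.9, so δ = z_{0.05} + z_{0.10} = 1.645 + 1.282 = 2.926.
(Ignoring the negligible lower-tail rejection probability gives the usual closed-form inversion.)
δ = d·√(n/2) ⇒ n = 2(δ/d)² = 2 × (2.926 / 0.82)² = 25.47.
Round up to the next whole unit.

n = 26 per group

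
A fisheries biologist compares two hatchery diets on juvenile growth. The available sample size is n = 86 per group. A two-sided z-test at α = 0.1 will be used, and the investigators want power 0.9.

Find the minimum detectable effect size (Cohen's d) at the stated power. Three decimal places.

Need Φ(δ − 1.645) = 0.9, so δ = 1.645 + 1.282 = 2.926.
(Lower-tail contribution to power is negligible for δ > 0.)
δ = d·√(n/2) ⇒ d = δ/√(n/2) = 2.926/√(86/2) = 0.4463.

d ≈ 0.446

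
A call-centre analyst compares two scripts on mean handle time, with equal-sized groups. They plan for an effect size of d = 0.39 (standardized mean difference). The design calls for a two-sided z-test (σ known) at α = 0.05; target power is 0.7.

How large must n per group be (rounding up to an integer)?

For power 0.7 need Φ(δ − z_{0.025}) = 0.7, so δ = z_{0.025} + z_{0.30} = 1.960 + 0.524 = 2.484.
(Ignoring the negligible lower-tail rejection probability gives the usual closed-form inversion.)
δ = d·√(n/2) ⇒ n = 2(δ/d)² = 2 × (2.484 / 0.39)² = 81.16.
Round up to the next whole unit.

n = 82 per group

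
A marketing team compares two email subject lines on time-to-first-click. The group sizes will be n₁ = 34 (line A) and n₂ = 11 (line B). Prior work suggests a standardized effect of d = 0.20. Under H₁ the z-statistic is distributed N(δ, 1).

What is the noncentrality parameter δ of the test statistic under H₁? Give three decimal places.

δ ≈ 0.577

δ = d / √(1/n₁ + 1/n₂) = 0.20 / √(1/34 + 1/11) = 0.5766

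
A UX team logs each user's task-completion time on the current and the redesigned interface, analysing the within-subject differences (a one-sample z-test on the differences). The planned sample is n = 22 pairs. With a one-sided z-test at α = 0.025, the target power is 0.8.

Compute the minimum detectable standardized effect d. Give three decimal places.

d ≈ 0.597

Need Φ(δ − 1.960) = 0.8, so δ = 1.960 + 0.842 = 2.802.
δ = d·√n ⇒ d = δ/√n = 2.802/√22 = 0.5973.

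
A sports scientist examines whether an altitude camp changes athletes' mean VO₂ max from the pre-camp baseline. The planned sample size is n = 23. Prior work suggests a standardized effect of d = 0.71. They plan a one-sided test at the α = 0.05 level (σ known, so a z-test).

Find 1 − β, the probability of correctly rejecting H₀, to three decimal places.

Noncentrality parameter: δ = d·√n = 0.71 × √23 = 3.4050
One-sided α = 0.05 → critical value z_{0.05} = 1.645.
Power = P(Z > 1.645 − δ) = Φ(1.760) = 0.9608.

Power ≈ 0.961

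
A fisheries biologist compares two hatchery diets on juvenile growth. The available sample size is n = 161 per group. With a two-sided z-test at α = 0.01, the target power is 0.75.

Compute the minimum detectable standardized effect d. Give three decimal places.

d ≈ 0.362

Required noncentrality: δ = z_{0.005} + z_{0.25} = 2.576 + 0.674 = 3.250.
(The second rejection-region term Φ(−δ − z_{α/2}) is negligible and dropped.)
δ = d·√(n/2) ⇒ d = δ/√(n/2) = 3.250/√(161/2) = 0.3623.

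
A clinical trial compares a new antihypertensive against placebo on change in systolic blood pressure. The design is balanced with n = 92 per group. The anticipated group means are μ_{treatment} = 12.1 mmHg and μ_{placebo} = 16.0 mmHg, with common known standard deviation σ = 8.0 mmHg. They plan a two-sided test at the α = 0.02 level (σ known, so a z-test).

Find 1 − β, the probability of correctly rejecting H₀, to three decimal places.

Power ≈ 0.836

Standardized effect: d = |μ_{treatment} − μ_{placebo}| / σ = |12.1 − 16.0| / 8.0 = 0.4875
Noncentrality parameter: δ = d·√(n/2) = 0.4875 × √(92/2) = 3.3064
Two-sided α = 0.02 → critical value z_{0.01} = 2.326.
Power = Φ(δ − 2.326) + Φ(−δ − 2.326) = Φ(0.980) + Φ(-5.633) = 0.8365 + 0.0000 = 0.8365.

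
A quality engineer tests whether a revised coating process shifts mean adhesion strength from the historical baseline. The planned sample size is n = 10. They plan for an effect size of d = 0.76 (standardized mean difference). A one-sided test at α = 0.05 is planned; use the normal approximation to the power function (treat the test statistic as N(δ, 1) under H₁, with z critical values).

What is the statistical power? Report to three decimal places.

Power ≈ 0.776

Noncentrality parameter: δ = d·√n = 0.76 × √10 = 2.4033
One-sided α = 0.05 → critical value z_{0.05} = 1.645.
Power = P(Z > 1.645 − δ) = Φ(0.758) = 0.7759.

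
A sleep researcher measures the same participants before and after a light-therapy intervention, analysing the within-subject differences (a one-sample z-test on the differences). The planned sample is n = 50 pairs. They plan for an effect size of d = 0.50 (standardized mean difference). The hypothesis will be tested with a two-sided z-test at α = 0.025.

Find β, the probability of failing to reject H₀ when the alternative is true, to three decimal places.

β ≈ 0.098

Noncentrality parameter: δ = d·√n = 0.50 × √50 = 3.5355
Two-sided α = 0.025 → critical value z_{0.0125} = 2.241.
Power = Φ(δ − 2.241) + Φ(−δ − 2.241) = Φ(1.294) + Φ(-5.777) = 0.9022 + 0.0000 = 0.9022.
Type II error: β = 1 − power = 1 − 0.9022 = 0.0978.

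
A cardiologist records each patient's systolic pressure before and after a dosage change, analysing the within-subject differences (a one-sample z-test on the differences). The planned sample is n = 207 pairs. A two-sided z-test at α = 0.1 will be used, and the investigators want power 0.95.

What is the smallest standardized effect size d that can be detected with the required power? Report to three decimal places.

Required noncentrality: δ = z_{0.05} + z_{0.05} = 1.645 + 1.645 = 3.290.
(Lower-tail contribution to power is negligible for δ > 0.)
δ = d·√n ⇒ d = δ/√n = 3.290/√207 = 0.2287.

d ≈ 0.229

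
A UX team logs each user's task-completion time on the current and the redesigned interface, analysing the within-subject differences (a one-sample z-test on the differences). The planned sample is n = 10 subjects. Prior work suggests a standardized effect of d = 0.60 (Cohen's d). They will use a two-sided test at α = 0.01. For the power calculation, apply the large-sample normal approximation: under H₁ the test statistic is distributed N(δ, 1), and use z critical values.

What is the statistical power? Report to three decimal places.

Power ≈ 0.249

Noncentrality parameter: δ = d·√n = 0.60 × √10 = 1.8974
Critical value for a two-sided test at α = 0.01: z_{α/2} = 2.576.
Power = Φ(δ − 2.576) + Φ(−δ − 2.576) = Φ(-0.678) + Φ(-4.473) = 0.2487 + 0.0000 = 0.2487.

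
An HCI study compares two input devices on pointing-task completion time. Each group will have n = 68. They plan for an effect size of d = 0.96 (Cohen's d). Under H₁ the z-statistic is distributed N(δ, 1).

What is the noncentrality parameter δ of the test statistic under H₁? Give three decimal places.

δ ≈ 5.598

The noncentrality parameter scales effect size by the design's sample-size factor: δ = d·√(n/2) = 0.96 × √(68/2) = 5.5977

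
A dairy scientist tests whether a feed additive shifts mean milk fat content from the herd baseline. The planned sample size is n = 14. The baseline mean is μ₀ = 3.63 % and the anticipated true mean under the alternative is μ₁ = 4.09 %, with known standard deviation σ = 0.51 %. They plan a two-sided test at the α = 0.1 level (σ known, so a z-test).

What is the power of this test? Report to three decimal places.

Standardized effect: d = |μ₁ − μ₀| / σ = |4.09 − 3.63| / 0.51 = 0.9020
Noncentrality parameter: δ = d·√n = 0.9020 × √14 = 3.3748
Two-sided α = 0.1 → critical value z_{0.05} = 1.645.
Power = Φ(δ − 1.645) + Φ(−δ − 1.645) = Φ(1.730) + Φ(-5.020) = 0.9582 + 0.0000 = 0.9582.

Power ≈ 0.958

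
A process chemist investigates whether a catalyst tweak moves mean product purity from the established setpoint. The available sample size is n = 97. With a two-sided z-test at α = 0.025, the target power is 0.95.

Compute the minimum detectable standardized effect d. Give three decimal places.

d ≈ 0.395

Need Φ(δ − 2.241) = 0.95, so δ = 2.241 + 1.645 = 3.886.
(Lower-tail contribution to power is negligible for δ > 0.)
δ = d·√n ⇒ d = δ/√n = 3.886/√97 = 0.3946.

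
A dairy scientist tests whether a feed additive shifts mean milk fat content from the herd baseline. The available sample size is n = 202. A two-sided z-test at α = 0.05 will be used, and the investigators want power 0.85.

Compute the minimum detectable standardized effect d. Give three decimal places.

Required noncentrality: δ = z_{0.025} + z_{0.15} = 1.960 + 1.036 = 2.996.
(Lower-tail contribution to power is negligible for δ > 0.)
δ = d·√n ⇒ d = δ/√n = 2.996/√202 = 0.2108.

d ≈ 0.211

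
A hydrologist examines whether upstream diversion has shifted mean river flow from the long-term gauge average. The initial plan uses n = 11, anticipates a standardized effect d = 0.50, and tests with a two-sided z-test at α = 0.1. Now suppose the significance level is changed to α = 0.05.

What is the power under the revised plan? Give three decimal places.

δ = d·√n = 0.50 × √11 = 1.6583 (unchanged). New critical value: z_{0.025} = 1.960.
Revised power = Φ(δ − 1.960) + Φ(−δ − 1.960) = Φ(-0.302) + Φ(-3.618) = 0.3815 + 0.0001 = 0.3816.

Power ≈ 0.382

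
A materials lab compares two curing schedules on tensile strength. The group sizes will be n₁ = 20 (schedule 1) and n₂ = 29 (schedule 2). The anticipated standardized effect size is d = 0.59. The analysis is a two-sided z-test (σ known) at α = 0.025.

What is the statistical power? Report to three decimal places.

Power ≈ 0.416

Noncentrality parameter: δ = d / √(1/n₁ + 1/n₂) = 0.59 / √(1/20 + 1/29) = 2.0299
Critical value for a two-sided test at α = 0.025: z_{α/2} = 2.241.
Power = Φ(δ − 2.241) + Φ(−δ − 2.241) = Φ(-0.212) + Φ(-4.271) = 0.4162 + 0.0000 = 0.4162.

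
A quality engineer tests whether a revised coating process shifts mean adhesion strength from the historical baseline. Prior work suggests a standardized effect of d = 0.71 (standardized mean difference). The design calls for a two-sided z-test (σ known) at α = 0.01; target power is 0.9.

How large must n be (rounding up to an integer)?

Set Φ(δ − 2.576) = 0.9; then δ − 2.576 = Φ⁻¹(0.9) = 1.282, giving δ = 3.857.
(The Φ(−δ − z_{α/2}) term is vanishingly small for δ > 0 and is dropped in the standard sample-size formula.)
δ = d·√n ⇒ n = (δ/d)² = (3.857 / 0.71)² = 29.52.
Rounding up, n = 30.

n = 30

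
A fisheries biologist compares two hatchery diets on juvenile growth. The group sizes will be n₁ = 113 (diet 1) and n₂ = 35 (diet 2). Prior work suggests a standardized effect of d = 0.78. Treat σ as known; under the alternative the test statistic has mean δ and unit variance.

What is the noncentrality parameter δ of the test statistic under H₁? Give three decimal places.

δ = d / √(1/n₁ + 1/n₂) = 0.78 / √(1/113 + 1/35) = 4.0322

δ ≈ 4.032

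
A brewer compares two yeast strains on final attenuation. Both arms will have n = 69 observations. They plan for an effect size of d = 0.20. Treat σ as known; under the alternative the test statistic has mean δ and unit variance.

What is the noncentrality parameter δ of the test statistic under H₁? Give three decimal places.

δ ≈ 1.175

δ = d·√(n/2) = 0.20 × √(69/2) = 1.1747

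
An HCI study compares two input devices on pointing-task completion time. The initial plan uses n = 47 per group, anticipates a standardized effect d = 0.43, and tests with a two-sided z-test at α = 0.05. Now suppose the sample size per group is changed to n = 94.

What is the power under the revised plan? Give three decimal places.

With n = 94 per group: δ = d·√(n/2) = 0.43 × √(94/2) = 2.9479. Critical value z_{0.025} = 1.960.
Revised power = Φ(δ − 1.960) + Φ(−δ − 1.960) = Φ(0.988) + Φ(-4.908) = 0.8384 + 0.0000 = 0.8384.

Power ≈ 0.838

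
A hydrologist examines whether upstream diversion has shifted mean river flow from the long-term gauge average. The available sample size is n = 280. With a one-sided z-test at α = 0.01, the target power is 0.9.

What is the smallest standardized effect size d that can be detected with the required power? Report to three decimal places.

d ≈ 0.216

Required noncentrality: δ = z_{0.01} + z_{0.10} = 2.326 + 1.282 = 3.608.
δ = d·√n ⇒ d = δ/√n = 3.608/√280 = 0.2156.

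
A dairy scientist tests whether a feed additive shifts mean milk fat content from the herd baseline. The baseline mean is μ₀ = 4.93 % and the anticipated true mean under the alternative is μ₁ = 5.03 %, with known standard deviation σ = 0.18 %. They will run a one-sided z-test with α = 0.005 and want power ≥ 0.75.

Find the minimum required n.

Standardized effect: d = |μ₁ − μ₀| / σ = |5.03 − 4.93| / 0.18 = 0.5556
Set Φ(δ − 2.576) = 0.75; then δ − 2.576 = Φ⁻¹(0.75) = 0.674, giving δ = 3.250.
δ = d·√n ⇒ n = (δ/d)² = (3.250 / 0.5556)² = 34.23.
Round up to the next whole unit.

n = 35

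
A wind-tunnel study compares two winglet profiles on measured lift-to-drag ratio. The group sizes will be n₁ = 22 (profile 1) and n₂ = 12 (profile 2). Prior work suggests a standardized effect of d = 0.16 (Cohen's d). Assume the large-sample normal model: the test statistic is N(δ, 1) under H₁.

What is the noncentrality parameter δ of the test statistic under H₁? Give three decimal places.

δ ≈ 0.446

δ = d / √(1/n₁ + 1/n₂) = 0.16 / √(1/22 + 1/12) = 0.4458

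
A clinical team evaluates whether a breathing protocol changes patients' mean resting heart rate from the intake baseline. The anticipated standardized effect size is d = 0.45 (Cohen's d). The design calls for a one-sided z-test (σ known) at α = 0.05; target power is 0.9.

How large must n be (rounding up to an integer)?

n = 43

For power 0.9 need Φ(δ − z_{0.05}) = 0.9, so δ = z_{0.05} + z_{0.10} = 1.645 + 1.282 = 2.926.
δ = d·√n ⇒ n = (δ/d)² = (2.926 / 0.45)² = 42.29.
Rounding up, n = 43.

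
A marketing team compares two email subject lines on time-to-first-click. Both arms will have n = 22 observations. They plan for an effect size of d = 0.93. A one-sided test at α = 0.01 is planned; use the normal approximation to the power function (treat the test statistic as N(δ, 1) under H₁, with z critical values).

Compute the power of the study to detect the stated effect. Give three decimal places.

Noncentrality parameter: δ = d·√(n/2) = 0.93 × √(22/2) = 3.0845
Critical value for a one-sided test at α = 0.01: z_α = 2.326.
Power = P(Z > 2.326 − δ) = Φ(0.758) = 0.7758.

Power ≈ 0.776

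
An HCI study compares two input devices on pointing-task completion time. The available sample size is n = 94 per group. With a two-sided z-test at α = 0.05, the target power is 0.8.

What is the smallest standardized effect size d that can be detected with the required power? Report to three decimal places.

Need Φ(δ − 1.960) = 0.8, so δ = 1.960 + 0.842 = 2.802.
(Lower-tail contribution to power is negligible for δ > 0.)
δ = d·√(n/2) ⇒ d = δ/√(n/2) = 2.802/√(94/2) = 0.4087.

d ≈ 0.409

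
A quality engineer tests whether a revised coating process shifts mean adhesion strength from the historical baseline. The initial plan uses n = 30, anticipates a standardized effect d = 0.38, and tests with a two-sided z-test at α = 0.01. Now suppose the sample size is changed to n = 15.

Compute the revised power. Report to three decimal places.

With n = 15: δ = d·√n = 0.38 × √15 = 1.4717. Critical value z_{0.005} = 2.576.
Revised power = Φ(δ − 2.576) + Φ(−δ − 2.576) = Φ(-1.104) + Φ(-4.048) = 0.1348 + 0.0000 = 0.1348.

Power ≈ 0.135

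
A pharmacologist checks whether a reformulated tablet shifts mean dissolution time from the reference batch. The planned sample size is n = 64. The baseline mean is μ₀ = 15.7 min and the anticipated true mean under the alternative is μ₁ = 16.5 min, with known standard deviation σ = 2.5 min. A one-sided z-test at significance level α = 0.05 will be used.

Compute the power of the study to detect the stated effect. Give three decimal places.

Power ≈ 0.820

Standardized effect: d = |μ₁ − μ₀| / σ = |16.5 − 15.7| / 2.5 = 0.3200
Noncentrality parameter: δ = d·√n = 0.3200 × √64 = 2.5600
Critical value for a one-sided test at α = 0.05: z_α = 1.645.
Power = Φ(δ − 1.645) = Φ(0.915) = 0.8199.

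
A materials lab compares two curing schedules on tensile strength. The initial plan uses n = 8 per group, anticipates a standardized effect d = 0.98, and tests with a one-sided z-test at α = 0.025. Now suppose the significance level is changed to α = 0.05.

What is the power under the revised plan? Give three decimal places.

δ = d·√(n/2) = 0.98 × √(8/2) = 1.9600 (unchanged). New critical value: z_{0.05} = 1.645.
Revised power = Φ(δ − 1.645) = Φ(0.315) = 0.6237.

Power ≈ 0.624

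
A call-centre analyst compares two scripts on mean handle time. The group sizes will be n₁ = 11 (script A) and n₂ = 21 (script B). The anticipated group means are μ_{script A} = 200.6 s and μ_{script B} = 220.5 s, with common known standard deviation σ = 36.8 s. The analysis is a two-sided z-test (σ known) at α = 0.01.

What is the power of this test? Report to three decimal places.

Standardized effect: d = |μ_{script A} − μ_{script B}| / σ = |200.6 − 220.5| / 36.8 = 0.5408
Noncentrality parameter: δ = d / √(1/n₁ + 1/n₂) = 0.5408 / √(1/11 + 1/21) = 1.4529
Critical value for a two-sided test at α = 0.01: z_{α/2} = 2.576.
Power = Φ(δ − 2.576) + Φ(−δ − 2.576) = Φ(-1.123) + Φ(-4.029) = 0.1307 + 0.0000 = 0.1308.

Power ≈ 0.131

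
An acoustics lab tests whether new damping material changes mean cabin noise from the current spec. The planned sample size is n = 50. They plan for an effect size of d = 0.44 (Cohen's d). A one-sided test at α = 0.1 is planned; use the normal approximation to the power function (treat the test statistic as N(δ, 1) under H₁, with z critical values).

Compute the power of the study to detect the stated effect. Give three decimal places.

Noncentrality parameter: δ = d·√n = 0.44 × √50 = 3.1113
Critical value for a one-sided test at α = 0.1: z_α = 1.282.
Power = Φ(δ − 1.282) = Φ(1.830) = 0.9664.

Power ≈ 0.966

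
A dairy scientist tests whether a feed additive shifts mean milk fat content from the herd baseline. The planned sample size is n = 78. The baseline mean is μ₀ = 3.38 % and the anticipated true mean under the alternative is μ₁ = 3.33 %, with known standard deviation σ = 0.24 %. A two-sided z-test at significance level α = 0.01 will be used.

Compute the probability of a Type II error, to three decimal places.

β ≈ 0.769

Standardized effect: d = |μ₁ − μ₀| / σ = |3.33 − 3.38| / 0.24 = 0.2083
Noncentrality parameter: δ = d·√n = 0.2083 × √78 = 1.8400
Critical value for a two-sided test at α = 0.01: z_{α/2} = 2.576.
Power = Φ(δ − 2.576) + Φ(−δ − 2.576) = Φ(-0.736) + Φ(-4.416) = 0.2309 + 0.0000 = 0.2309.
Type II error: β = 1 − power = 1 − 0.2309 = 0.7691.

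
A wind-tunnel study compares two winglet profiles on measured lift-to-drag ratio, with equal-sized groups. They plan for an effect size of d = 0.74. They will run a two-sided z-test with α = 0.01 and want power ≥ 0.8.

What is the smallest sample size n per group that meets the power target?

Set Φ(δ − 2.576) = 0.8; then δ − 2.576 = Φ⁻¹(0.8) = 0.842, giving δ = 3.417.
(Ignoring the negligible lower-tail rejection probability gives the usual closed-form inversion.)
δ = d·√(n/2) ⇒ n = 2(δ/d)² = 2 × (3.417 / 0.74)² = 42.66.
Rounding up, n = 43 per group.

n = 43 per group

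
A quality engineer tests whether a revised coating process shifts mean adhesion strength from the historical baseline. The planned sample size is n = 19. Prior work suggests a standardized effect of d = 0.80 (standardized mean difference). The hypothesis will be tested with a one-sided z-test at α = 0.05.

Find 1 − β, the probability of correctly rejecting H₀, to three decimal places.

Power ≈ 0.967

Noncentrality parameter: δ = d·√n = 0.80 × √19 = 3.4871
One-sided α = 0.05 → critical value z_{0.05} = 1.645.
Power = P(Z > 1.645 − δ) = Φ(1.842) = 0.9673.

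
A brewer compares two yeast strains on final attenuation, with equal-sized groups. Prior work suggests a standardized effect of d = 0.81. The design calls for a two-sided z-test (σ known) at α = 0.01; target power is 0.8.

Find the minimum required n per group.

For power 0.8 need Φ(δ − z_{0.005}) = 0.8, so δ = z_{0.005} + z_{0.20} = 2.576 + 0.842 = 3.417.
(Ignoring the negligible lower-tail rejection probability gives the usual closed-form inversion.)
δ = d·√(n/2) ⇒ n = 2(δ/d)² = 2 × (3.417 / 0.81)² = 35.60.
Round up to the next whole unit.

n = 36 per group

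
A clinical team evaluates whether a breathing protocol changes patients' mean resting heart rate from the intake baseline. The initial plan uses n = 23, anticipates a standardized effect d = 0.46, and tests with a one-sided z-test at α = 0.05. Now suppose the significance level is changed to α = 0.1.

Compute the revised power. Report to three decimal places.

δ = d·√n = 0.46 × √23 = 2.2061 (unchanged). New critical value: z_{0.1} = 1.282.
Revised power = Φ(δ − 1.282) = Φ(0.925) = 0.8224.

Power ≈ 0.822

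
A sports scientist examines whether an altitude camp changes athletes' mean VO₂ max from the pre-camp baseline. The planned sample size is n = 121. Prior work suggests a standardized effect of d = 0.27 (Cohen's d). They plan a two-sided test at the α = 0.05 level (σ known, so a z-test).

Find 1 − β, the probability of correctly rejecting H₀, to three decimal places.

Power ≈ 0.844

Noncentrality parameter: δ = d·√n = 0.27 × √121 = 2.9700
Two-sided α = 0.05 → critical value z_{0.025} = 1.960.
Power = Φ(δ − 1.960) + Φ(−δ − 1.960) = Φ(1.010) + Φ(-4.930) = 0.8438 + 0.0000 = 0.8438.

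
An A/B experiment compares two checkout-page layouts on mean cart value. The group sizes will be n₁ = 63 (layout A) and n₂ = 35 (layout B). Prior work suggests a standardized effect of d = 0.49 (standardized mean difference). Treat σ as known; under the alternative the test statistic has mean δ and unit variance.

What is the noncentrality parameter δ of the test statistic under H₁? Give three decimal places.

δ ≈ 2.324

The noncentrality parameter scales effect size by the design's sample-size factor: δ = d / √(1/n₁ + 1/n₂) = 0.49 / √(1/63 + 1/35) = 2.3243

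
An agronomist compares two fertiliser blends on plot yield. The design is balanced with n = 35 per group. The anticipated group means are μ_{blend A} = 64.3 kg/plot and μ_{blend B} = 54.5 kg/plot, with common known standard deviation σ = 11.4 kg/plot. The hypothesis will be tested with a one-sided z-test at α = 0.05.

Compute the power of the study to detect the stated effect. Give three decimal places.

Power ≈ 0.974

Standardized effect: d = |μ_{blend A} − μ_{blend B}| / σ = |64.3 − 54.5| / 11.4 = 0.8596
Noncentrality parameter: δ = d·√(n/2) = 0.8596 × √(35/2) = 3.5962
One-sided α = 0.05 → critical value z_{0.05} = 1.645.
Power = Φ(δ − 1.645) = Φ(1.951) = 0.9745.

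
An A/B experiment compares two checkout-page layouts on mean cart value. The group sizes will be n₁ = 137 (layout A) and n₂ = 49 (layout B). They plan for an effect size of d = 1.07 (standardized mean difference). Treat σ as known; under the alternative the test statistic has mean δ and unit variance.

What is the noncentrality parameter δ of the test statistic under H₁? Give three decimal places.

δ ≈ 6.428

The noncentrality parameter scales effect size by the design's sample-size factor: δ = d / √(1/n₁ + 1/n₂) = 1.07 / √(1/137 + 1/49) = 6.4281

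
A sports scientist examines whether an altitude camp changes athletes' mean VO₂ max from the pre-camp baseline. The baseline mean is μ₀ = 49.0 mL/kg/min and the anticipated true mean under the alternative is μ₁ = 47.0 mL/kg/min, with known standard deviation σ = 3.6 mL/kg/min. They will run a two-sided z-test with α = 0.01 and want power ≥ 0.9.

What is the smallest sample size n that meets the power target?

Standardized effect: d = |μ₁ − μ₀| / σ = |47.0 − 49.0| / 3.6 = 0.5556
Set Φ(δ − 2.576) = 0.9; then δ − 2.576 = Φ⁻¹(0.9) = 1.282, giving δ = 3.857.
(For δ > 0 the lower-tail rejection region contributes negligibly to power, so the one-term inversion is standard.)
δ = d·√n ⇒ n = (δ/d)² = (3.857 / 0.5556)² = 48.21.
Round up to the next whole unit.

n = 49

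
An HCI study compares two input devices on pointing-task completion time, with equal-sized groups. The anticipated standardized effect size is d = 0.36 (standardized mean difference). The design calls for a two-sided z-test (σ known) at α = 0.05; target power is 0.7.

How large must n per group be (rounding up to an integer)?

For power 0.7 need Φ(δ − z_{0.025}) = 0.7, so δ = z_{0.025} + z_{0.30} = 1.960 + 0.524 = 2.484.
(The Φ(−δ − z_{α/2}) term is vanishingly small for δ > 0 and is dropped in the standard sample-size formula.)
δ = d·√(n/2) ⇒ n = 2(δ/d)² = 2 × (2.484 / 0.36)² = 95.25.
Round up to the next whole unit.

n = 96 per group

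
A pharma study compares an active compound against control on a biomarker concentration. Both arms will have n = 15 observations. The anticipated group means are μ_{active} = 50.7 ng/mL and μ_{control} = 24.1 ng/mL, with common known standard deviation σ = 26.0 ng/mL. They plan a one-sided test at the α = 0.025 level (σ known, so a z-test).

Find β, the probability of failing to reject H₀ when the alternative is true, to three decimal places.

β ≈ 0.200

Standardized effect: d = |μ_{active} − μ_{control}| / σ = |50.7 − 24.1| / 26.0 = 1.0231
Noncentrality parameter: δ = d·√(n/2) = 1.0231 × √(15/2) = 2.8018
One-sided α = 0.025 → critical value z_{0.025} = 1.960.
Power = Φ(δ − 1.960) = Φ(0.842) = 0.8001.
Type II error: β = 1 − power = 1 − 0.8001 = 0.1999.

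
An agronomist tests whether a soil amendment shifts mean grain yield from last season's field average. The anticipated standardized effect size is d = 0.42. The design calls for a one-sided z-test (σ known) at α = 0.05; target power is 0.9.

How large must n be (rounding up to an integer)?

n = 49

For power 0.9 need Φ(δ − z_{0.05}) = 0.9, so δ = z_{0.05} + z_{0.10} = 1.645 + 1.282 = 2.926.
δ = d·√n ⇒ n = (δ/d)² = (2.926 / 0.42)² = 48.55.
Rounding up, n = 49.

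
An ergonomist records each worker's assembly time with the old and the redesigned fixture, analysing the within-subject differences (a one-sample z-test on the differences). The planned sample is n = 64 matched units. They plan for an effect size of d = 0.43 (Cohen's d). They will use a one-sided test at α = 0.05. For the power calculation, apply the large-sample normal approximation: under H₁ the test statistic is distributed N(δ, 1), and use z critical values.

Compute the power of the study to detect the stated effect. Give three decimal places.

Noncentrality parameter: δ = d·√n = 0.43 × √64 = 3.4400
One-sided α = 0.05 → critical value z_{0.05} = 1.645.
Power = Φ(δ − 1.645) = Φ(1.795) = 0.9637.

Power ≈ 0.964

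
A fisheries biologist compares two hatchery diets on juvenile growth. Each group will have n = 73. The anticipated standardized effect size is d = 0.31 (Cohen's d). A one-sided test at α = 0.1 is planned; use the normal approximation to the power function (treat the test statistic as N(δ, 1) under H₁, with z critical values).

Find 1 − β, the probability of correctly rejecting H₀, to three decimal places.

Noncentrality parameter: δ = d·√(n/2) = 0.31 × √(73/2) = 1.8729
One-sided α = 0.1 → critical value z_{0.1} = 1.282.
Power = P(Z > 1.282 − δ) = Φ(0.591) = 0.7228.

Power ≈ 0.723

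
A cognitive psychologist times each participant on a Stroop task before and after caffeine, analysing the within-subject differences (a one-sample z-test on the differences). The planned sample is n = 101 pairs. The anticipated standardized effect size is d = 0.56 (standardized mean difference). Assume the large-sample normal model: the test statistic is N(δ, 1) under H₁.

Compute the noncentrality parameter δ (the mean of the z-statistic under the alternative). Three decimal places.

The noncentrality parameter scales effect size by the design's sample-size factor: δ = d·√n = 0.56 × √101 = 5.6279

δ ≈ 5.628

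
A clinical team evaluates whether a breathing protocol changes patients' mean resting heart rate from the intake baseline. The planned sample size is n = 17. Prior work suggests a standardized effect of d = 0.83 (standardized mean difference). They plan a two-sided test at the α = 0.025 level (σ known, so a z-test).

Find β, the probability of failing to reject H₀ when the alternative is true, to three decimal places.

β ≈ 0.119

Noncentrality parameter: λ = d·√n = 0.83 × √17 = 3.4222
Two-sided α = 0.025 → critical value z_{0.0125} = 2.241.
Power = Φ(λ − 2.241) + Φ(−λ − 2.241) = Φ(1.181) + Φ(-5.664) = 0.8812 + 0.0000 = 0.8812.
Type II error: β = 1 − power = 1 − 0.8812 = 0.1188.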